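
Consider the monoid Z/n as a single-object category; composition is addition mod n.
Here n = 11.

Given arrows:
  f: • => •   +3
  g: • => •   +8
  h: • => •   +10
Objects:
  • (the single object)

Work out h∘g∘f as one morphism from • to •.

  0 +3≡3 +8≡0 +10≡10  (mod 11)
composite: +10

Answer: +10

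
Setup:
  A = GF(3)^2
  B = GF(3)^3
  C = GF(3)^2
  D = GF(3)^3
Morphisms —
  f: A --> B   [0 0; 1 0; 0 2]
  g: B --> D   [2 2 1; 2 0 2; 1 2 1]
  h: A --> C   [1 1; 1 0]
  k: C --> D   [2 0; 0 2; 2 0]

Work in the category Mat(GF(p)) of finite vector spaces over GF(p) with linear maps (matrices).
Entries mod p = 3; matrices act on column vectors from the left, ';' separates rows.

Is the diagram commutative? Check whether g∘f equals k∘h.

Path 1 = f;g:
  e0=[1,0] f-->[0,1,0] g-->[2,0,2]
  e1=[0,1] f-->[0,0,2] g-->[2,1,2]
  ⟦path⟧₁ = [2 2; 0 1; 2 2]
Path 2 = h;k:
  e0=[1,0] h-->[1,1] k-->[2,2,2]
  e1=[0,1] h-->[1,0] k-->[2,0,2]
  ⟦path⟧₂ = [2 2; 2 0; 2 2]
Equal? distinct morphisms ✗

Answer: DOES NOT COMMUTE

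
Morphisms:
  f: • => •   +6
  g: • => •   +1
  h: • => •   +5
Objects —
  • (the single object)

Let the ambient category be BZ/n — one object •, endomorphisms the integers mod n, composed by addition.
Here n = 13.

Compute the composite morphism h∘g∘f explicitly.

Answer: +12

Derivation:
  0 +6≡6 +1≡7 +5≡12  (mod 13)
composite: +12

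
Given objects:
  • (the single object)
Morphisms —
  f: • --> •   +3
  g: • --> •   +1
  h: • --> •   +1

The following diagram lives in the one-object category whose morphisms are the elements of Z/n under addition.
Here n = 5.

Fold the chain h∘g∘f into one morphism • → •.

Answer: +0

Work:
  0 +3≡3 +1≡4 +1≡0  (mod 5)
⟦path⟧: +0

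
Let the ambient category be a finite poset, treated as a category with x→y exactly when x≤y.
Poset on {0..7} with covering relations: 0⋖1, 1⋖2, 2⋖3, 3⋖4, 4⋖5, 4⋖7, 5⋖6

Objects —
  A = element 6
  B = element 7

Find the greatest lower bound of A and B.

Answer: A∧B = 4

Work:
Lower bounds of A=6 and B=7: {0,1,2,3,4}
  0 ⊑ 4
  1 ⊑ 4
  2 ⊑ 4
  3 ⊑ 4
  4 ⊑ 4
glb = 4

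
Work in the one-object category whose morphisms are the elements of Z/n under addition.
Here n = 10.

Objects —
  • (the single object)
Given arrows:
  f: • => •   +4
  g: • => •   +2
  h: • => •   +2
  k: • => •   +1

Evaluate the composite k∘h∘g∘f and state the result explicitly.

Answer: +9

Trace:
  0 +4≡4 +2≡6 +2≡8 +1≡9  (mod 10)
⟦path⟧: +9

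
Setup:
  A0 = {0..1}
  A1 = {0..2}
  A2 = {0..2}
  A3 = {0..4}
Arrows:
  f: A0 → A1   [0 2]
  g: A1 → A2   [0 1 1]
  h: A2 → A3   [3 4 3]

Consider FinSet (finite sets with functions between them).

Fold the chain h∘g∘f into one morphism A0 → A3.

  0 f→0 g→0 h→3
  1 f→2 g→1 h→4
result: [3 4]

Answer: [3 4]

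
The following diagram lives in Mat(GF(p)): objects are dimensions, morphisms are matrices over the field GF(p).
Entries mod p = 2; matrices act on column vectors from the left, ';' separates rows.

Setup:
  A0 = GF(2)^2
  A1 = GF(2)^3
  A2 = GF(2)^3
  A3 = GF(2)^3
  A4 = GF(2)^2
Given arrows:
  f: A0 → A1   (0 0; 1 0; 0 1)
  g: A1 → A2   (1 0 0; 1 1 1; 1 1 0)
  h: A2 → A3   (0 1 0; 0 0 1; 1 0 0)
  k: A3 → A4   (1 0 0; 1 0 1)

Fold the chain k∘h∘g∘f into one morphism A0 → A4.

Answer: (1 1; 1 1)

Trace:
  e0=⟨1,0⟩ f→⟨0,1,0⟩ g→⟨0,1,1⟩ h→⟨1,1,0⟩ k→⟨1,1⟩
  e1=⟨0,1⟩ f→⟨0,0,1⟩ g→⟨0,1,0⟩ h→⟨1,0,0⟩ k→⟨1,1⟩
result: (1 1; 1 1)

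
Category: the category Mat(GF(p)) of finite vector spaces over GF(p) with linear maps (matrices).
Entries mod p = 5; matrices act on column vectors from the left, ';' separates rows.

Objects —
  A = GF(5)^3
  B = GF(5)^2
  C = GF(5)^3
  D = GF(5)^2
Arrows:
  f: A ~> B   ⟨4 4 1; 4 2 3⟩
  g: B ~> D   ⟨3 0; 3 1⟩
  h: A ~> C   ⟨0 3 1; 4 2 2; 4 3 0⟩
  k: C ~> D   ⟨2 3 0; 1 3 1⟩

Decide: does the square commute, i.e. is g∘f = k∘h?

Path 1 = f;g:
  e0=[1,0,0] f~>[4,4] g~>[2,1]
  e1=[0,1,0] f~>[4,2] g~>[2,4]
  e2=[0,0,1] f~>[1,3] g~>[3,1]
  result₁ = ⟨2 2 3; 1 4 1⟩
Path 2 = h;k:
  e0=[1,0,0] h~>[0,4,4] k~>[2,1]
  e1=[0,1,0] h~>[3,2,3] k~>[2,2]
  e2=[0,0,1] h~>[1,2,0] k~>[3,2]
  result₂ = ⟨2 2 3; 1 2 2⟩
Equal? NO — does not commute

Answer: DOES NOT COMMUTE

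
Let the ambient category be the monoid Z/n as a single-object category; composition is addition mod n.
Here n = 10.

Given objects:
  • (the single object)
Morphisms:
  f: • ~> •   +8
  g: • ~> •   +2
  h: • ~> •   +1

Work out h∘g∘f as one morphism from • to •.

Answer: +1

Derivation:
  0 +8≡8 +2≡0 +1≡1  (mod 10)
result: +1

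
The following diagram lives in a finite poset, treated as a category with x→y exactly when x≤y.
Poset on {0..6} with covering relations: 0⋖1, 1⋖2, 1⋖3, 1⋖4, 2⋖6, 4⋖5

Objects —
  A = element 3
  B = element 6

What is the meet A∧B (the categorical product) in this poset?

Answer: A∧B = 1

Trace:
Common predecessors of 3,6: {0,1}
  0 <= 1
  1 <= 1
glb = 1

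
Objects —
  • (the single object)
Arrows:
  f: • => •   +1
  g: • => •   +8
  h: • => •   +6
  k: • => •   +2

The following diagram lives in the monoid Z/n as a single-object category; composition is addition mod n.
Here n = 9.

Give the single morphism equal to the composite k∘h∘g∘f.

Answer: +8

Derivation:
  0 +1≡1 +8≡0 +6≡6 +2≡8  (mod 9)
result: +8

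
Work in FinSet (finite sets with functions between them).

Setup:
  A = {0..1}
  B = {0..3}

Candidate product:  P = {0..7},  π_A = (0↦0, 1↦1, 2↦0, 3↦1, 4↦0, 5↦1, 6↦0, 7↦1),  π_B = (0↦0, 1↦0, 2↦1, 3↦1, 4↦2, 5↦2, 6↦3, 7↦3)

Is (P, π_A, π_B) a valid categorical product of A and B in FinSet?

Answer: VALID PRODUCT

Trace:
|A|·|B| = 2·4 = 8;  |P| = 8
Check the pairing map k ↦ (π_A(k), π_B(k)):
  0 ↦ (0,0)
  1 ↦ (1,0)
  2 ↦ (0,1)
  3 ↦ (1,1)
  4 ↦ (0,2)
  5 ↦ (1,2)
  6 ↦ (0,3)
  7 ↦ (1,3)
distinct pairs in image: 8 / 8 needed
  → bijection onto A×B; projections well-typed.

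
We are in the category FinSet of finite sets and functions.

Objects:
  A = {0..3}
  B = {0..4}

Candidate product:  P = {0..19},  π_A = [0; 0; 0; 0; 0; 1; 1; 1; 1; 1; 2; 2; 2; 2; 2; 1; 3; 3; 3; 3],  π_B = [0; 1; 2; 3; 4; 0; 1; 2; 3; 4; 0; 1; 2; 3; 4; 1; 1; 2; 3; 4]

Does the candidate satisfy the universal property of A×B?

|A|·|B| = 4·5 = 20;  |P| = 20
Check the pairing map k ↦ (π_A(k), π_B(k)):
  0 ↦ (0,0)
  1 ↦ (0,1)
  2 ↦ (0,2)
  3 ↦ (0,3)
  4 ↦ (0,4)
  5 ↦ (1,0)
  6 ↦ (1,1)
  7 ↦ (1,2)
  8 ↦ (1,3)
  9 ↦ (1,4)
  10 ↦ (2,0)
  11 ↦ (2,1)
  12 ↦ (2,2)
  13 ↦ (2,3)
  14 ↦ (2,4)
  15 ↦ (1,1)  ✗ repeats pair of k=6
  16 ↦ (3,1)
  17 ↦ (3,2)
  18 ↦ (3,3)
  19 ↦ (3,4)
distinct pairs in image: 19 / 20 needed
  → (1,1) hit at k=6 and k=15

Answer: NOT A VALID PRODUCT — duplicate pair at indices 6,15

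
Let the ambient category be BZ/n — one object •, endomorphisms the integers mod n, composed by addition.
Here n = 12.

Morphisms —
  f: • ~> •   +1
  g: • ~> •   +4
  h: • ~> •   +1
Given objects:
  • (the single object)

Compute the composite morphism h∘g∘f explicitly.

Answer: +6

Derivation:
  0 +1≡1 +4≡5 +1≡6  (mod 12)
composite: +6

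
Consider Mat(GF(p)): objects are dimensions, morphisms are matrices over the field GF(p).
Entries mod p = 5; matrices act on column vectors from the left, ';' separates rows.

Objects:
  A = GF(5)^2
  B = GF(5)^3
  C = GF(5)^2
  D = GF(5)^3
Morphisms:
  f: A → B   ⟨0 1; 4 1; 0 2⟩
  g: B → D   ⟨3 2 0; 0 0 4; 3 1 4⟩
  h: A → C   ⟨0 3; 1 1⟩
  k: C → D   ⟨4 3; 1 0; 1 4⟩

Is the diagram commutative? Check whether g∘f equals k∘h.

Answer: COMMUTES

Derivation:
1) trace f;g:
  e0=[1,0] f→[0,4,0] g→[3,0,4]
  e1=[0,1] f→[1,1,2] g→[0,3,2]
  ⟦path⟧₁ = ⟨3 0; 0 3; 4 2⟩
2) trace h;k:
  e0=[1,0] h→[0,1] k→[3,0,4]
  e1=[0,1] h→[3,1] k→[0,3,2]
  ⟦path⟧₂ = ⟨3 0; 0 3; 4 2⟩
Equal? YES — commutes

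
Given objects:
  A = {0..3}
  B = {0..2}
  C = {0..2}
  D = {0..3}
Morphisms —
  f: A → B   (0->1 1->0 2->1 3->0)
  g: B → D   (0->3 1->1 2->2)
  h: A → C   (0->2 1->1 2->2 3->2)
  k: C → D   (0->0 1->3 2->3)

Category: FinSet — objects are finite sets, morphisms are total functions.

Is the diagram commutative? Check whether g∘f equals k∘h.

Path 1 = f;g:
  0 f→1 g→1
  1 f→0 g→3
  2 f→1 g→1
  3 f→0 g→3
  result₁ = (0->1 1->3 2->1 3->3)
Path 2 = h;k:
  0 h→2 k→3
  1 h→1 k→3
  2 h→2 k→3
  3 h→2 k→3
  result₂ = (0->3 1->3 2->3 3->3)
Equal? differ; not commutative

Answer: DOES NOT COMMUTE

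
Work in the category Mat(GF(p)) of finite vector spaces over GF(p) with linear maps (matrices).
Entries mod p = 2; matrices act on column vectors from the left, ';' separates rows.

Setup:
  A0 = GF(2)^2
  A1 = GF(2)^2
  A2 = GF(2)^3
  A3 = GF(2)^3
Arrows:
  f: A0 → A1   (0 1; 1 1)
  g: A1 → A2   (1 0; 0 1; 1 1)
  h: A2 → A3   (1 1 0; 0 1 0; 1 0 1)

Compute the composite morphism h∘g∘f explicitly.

Answer: (1 0; 1 1; 1 1)

Work:
  e0=[1,0] f→[0,1] g→[0,1,1] h→[1,1,1]
  e1=[0,1] f→[1,1] g→[1,1,0] h→[0,1,1]
composite: (1 0; 1 1; 1 1)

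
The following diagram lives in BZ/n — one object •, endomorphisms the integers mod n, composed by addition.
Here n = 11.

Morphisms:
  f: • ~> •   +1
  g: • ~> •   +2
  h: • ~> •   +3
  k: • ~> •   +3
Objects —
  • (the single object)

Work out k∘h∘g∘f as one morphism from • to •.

  0 +1≡1 +2≡3 +3≡6 +3≡9  (mod 11)
result: +9

Answer: +9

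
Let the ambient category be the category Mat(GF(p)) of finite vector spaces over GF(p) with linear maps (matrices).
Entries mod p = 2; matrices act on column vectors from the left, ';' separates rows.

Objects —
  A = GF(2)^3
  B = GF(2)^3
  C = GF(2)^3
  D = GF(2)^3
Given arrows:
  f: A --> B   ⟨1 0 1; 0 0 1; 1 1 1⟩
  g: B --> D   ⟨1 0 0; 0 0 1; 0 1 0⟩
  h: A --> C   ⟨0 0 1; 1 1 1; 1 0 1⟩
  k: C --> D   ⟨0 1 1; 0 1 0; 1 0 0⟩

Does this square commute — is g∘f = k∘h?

Along f;g (path 1):
  e0=⟨1,0,0⟩ f-->⟨1,0,1⟩ g-->⟨1,1,0⟩
  e1=⟨0,1,0⟩ f-->⟨0,0,1⟩ g-->⟨0,1,0⟩
  e2=⟨0,0,1⟩ f-->⟨1,1,1⟩ g-->⟨1,1,1⟩
  composite₁ = ⟨1 0 1; 1 1 1; 0 0 1⟩
Along h;k (path 2):
  e0=⟨1,0,0⟩ h-->⟨0,1,1⟩ k-->⟨0,1,0⟩
  e1=⟨0,1,0⟩ h-->⟨0,1,0⟩ k-->⟨1,1,0⟩
  e2=⟨0,0,1⟩ h-->⟨1,1,1⟩ k-->⟨0,1,1⟩
  composite₂ = ⟨0 1 0; 1 1 1; 0 0 1⟩
Equal? differ; not commutative

Answer: DOES NOT COMMUTE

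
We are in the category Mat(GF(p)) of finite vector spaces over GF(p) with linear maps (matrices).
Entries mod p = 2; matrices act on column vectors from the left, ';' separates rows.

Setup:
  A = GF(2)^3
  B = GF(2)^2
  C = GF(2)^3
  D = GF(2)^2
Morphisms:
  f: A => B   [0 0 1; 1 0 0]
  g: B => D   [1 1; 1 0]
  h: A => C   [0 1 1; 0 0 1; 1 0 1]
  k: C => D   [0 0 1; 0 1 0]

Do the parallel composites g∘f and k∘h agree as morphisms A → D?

1) trace f;g:
  e0=⟨1,0,0⟩ f=>⟨0,1⟩ g=>⟨1,0⟩
  e1=⟨0,1,0⟩ f=>⟨0,0⟩ g=>⟨0,0⟩
  e2=⟨0,0,1⟩ f=>⟨1,0⟩ g=>⟨1,1⟩
  ⟦path⟧₁ = [1 0 1; 0 0 1]
2) trace h;k:
  e0=⟨1,0,0⟩ h=>⟨0,0,1⟩ k=>⟨1,0⟩
  e1=⟨0,1,0⟩ h=>⟨1,0,0⟩ k=>⟨0,0⟩
  e2=⟨0,0,1⟩ h=>⟨1,1,1⟩ k=>⟨1,1⟩
  ⟦path⟧₂ = [1 0 1; 0 0 1]
Equal? same morphism ✓

Answer: COMMUTES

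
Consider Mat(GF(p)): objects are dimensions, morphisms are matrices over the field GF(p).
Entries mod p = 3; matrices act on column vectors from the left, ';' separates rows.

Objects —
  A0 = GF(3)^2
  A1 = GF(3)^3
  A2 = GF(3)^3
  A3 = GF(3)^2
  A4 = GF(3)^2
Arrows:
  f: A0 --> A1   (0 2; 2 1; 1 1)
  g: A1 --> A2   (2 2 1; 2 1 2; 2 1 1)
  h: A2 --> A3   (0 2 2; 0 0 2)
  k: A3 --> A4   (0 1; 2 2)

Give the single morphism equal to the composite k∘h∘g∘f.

  e0=(1,0) f-->(0,2,1) g-->(2,1,0) h-->(2,0) k-->(0,1)
  e1=(0,1) f-->(2,1,1) g-->(1,1,0) h-->(2,0) k-->(0,1)
result: (0 0; 1 1)

Answer: (0 0; 1 1)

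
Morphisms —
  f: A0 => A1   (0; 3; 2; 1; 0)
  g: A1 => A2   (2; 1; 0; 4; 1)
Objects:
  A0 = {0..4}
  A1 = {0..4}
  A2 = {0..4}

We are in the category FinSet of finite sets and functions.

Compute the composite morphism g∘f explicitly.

Answer: (2; 4; 0; 1; 2)

Derivation:
  0 f=>0 g=>2
  1 f=>3 g=>4
  2 f=>2 g=>0
  3 f=>1 g=>1
  4 f=>0 g=>2
composite: (2; 4; 0; 1; 2)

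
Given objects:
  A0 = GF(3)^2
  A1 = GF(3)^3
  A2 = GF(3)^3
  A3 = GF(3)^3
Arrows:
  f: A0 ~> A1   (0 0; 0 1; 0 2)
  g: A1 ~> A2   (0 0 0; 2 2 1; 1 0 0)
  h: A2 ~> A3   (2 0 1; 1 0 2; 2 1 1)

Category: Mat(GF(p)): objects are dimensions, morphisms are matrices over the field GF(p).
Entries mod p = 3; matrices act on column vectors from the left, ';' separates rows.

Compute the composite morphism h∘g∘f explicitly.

  e0=⟨1,0⟩ f~>⟨0,0,0⟩ g~>⟨0,0,0⟩ h~>⟨0,0,0⟩
  e1=⟨0,1⟩ f~>⟨0,1,2⟩ g~>⟨0,1,0⟩ h~>⟨0,0,1⟩
result: (0 0; 0 0; 0 1)

Answer: (0 0; 0 0; 0 1)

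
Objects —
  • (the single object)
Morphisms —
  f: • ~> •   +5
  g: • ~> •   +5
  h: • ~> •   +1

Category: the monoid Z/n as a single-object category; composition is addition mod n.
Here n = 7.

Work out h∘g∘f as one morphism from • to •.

  0 +5≡5 +5≡3 +1≡4  (mod 7)
⟦path⟧: +4

Answer: +4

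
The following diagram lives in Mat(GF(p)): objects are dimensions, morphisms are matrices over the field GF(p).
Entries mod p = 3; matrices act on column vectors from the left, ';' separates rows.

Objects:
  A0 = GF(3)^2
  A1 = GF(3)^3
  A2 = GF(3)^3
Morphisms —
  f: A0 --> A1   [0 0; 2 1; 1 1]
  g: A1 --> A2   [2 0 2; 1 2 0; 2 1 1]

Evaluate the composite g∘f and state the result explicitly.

Answer: [2 2; 1 2; 0 2]

Derivation:
  e0=(1,0) f-->(0,2,1) g-->(2,1,0)
  e1=(0,1) f-->(0,1,1) g-->(2,2,2)
result: [2 2; 1 2; 0 2]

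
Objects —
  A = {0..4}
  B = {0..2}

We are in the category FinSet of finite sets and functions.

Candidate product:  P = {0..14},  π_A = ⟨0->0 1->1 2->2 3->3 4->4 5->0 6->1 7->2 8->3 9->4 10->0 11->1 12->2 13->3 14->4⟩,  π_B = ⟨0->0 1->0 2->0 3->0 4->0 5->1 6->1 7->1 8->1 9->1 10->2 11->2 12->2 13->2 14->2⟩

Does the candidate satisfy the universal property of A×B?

|A|·|B| = 5·3 = 15;  |P| = 15
Check the pairing map k ↦ (π_A(k), π_B(k)):
  0 -> (0,0)
  1 -> (1,0)
  2 -> (2,0)
  3 -> (3,0)
  4 -> (4,0)
  5 -> (0,1)
  6 -> (1,1)
  7 -> (2,1)
  8 -> (3,1)
  9 -> (4,1)
  10 -> (0,2)
  11 -> (1,2)
  12 -> (2,2)
  13 -> (3,2)
  14 -> (4,2)
distinct pairs in image: 15 / 15 needed
  → bijection onto A×B; projections well-typed.

Answer: VALID PRODUCT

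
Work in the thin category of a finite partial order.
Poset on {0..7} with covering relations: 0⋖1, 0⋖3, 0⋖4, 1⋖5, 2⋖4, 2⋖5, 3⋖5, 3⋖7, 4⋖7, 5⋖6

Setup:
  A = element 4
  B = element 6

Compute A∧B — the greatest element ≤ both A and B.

Answer: NO MEET EXISTS

Derivation:
Common predecessors of 4,6: {0,2}
  maximal lower bounds 0 and 2 are incomparable: neither 0⊑2 nor 2⊑0
→ no greatest lower bound exists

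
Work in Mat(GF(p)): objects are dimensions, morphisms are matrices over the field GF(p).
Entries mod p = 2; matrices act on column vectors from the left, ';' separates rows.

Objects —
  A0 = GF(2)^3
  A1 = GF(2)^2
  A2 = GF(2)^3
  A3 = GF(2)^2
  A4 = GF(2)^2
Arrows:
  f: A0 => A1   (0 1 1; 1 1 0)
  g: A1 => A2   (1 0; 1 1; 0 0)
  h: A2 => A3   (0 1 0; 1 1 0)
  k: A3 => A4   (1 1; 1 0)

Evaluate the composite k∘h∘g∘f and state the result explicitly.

  e0=⟨1,0,0⟩ f=>⟨0,1⟩ g=>⟨0,1,0⟩ h=>⟨1,1⟩ k=>⟨0,1⟩
  e1=⟨0,1,0⟩ f=>⟨1,1⟩ g=>⟨1,0,0⟩ h=>⟨0,1⟩ k=>⟨1,0⟩
  e2=⟨0,0,1⟩ f=>⟨1,0⟩ g=>⟨1,1,0⟩ h=>⟨1,0⟩ k=>⟨1,1⟩
⟦path⟧: (0 1 1; 1 0 1)

Answer: (0 1 1; 1 0 1)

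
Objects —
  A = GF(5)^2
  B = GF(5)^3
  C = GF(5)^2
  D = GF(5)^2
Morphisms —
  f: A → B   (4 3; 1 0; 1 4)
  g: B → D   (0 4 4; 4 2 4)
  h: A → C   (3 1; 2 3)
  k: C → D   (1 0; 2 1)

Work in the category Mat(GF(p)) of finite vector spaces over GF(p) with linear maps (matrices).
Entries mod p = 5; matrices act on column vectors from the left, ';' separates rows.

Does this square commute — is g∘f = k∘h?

Path 1 = f;g:
  e0=(1,0) f→(4,1,1) g→(3,2)
  e1=(0,1) f→(3,0,4) g→(1,3)
  result₁ = (3 1; 2 3)
Path 2 = h;k:
  e0=(1,0) h→(3,2) k→(3,3)
  e1=(0,1) h→(1,3) k→(1,0)
  result₂ = (3 1; 3 0)
Equal? NO — does not commute

Answer: DOES NOT COMMUTE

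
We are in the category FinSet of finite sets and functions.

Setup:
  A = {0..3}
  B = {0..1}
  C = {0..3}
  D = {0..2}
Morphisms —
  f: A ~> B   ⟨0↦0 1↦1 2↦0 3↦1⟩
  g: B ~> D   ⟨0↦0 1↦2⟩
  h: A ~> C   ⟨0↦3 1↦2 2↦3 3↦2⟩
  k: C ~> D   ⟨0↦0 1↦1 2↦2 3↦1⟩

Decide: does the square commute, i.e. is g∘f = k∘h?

Answer: DOES NOT COMMUTE

Derivation:
Along f;g (path 1):
  0 f~>0 g~>0
  1 f~>1 g~>2
  2 f~>0 g~>0
  3 f~>1 g~>2
  composite₁ = ⟨0↦0 1↦2 2↦0 3↦2⟩
Along h;k (path 2):
  0 h~>3 k~>1
  1 h~>2 k~>2
  2 h~>3 k~>1
  3 h~>2 k~>2
  composite₂ = ⟨0↦1 1↦2 2↦1 3↦2⟩
Equal? NO — does not commute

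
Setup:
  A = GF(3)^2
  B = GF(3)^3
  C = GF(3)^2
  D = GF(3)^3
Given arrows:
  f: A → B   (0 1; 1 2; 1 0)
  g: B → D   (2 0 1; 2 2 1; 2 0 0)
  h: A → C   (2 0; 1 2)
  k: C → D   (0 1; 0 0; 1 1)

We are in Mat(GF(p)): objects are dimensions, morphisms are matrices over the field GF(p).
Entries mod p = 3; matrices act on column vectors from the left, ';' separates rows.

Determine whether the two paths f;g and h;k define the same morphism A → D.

Answer: COMMUTES

Work:
1) trace f;g:
  e0=(1,0) f→(0,1,1) g→(1,0,0)
  e1=(0,1) f→(1,2,0) g→(2,0,2)
  ⟦path⟧₁ = (1 2; 0 0; 0 2)
2) trace h;k:
  e0=(1,0) h→(2,1) k→(1,0,0)
  e1=(0,1) h→(0,2) k→(2,0,2)
  ⟦path⟧₂ = (1 2; 0 0; 0 2)
Equal? same morphism ✓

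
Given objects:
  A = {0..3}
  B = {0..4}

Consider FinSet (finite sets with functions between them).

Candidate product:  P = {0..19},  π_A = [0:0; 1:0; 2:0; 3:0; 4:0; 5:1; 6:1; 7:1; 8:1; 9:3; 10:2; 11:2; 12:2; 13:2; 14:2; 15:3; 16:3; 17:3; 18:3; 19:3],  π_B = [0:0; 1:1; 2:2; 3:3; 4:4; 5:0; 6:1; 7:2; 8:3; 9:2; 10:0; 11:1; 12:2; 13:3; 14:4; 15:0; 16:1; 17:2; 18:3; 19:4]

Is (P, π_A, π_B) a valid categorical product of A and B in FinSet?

|A|·|B| = 4·5 = 20;  |P| = 20
Check the pairing map k ↦ (π_A(k), π_B(k)):
  0 : (0,0)
  1 : (0,1)
  2 : (0,2)
  3 : (0,3)
  4 : (0,4)
  5 : (1,0)
  6 : (1,1)
  7 : (1,2)
  8 : (1,3)
  9 : (3,2)
  10 : (2,0)
  11 : (2,1)
  12 : (2,2)
  13 : (2,3)
  14 : (2,4)
  15 : (3,0)
  16 : (3,1)
  17 : (3,2)  ✗ repeats pair of k=9
  18 : (3,3)
  19 : (3,4)
distinct pairs in image: 19 / 20 needed
  → (3,2) hit at k=9 and k=17

Answer: NOT A VALID PRODUCT — duplicate pair at indices 17,9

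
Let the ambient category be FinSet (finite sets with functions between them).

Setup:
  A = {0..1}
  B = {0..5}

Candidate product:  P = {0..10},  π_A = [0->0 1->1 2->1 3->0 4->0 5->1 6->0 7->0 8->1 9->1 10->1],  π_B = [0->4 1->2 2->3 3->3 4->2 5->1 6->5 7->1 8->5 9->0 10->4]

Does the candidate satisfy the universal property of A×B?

Answer: NOT A VALID PRODUCT — |P|=11 ≠ |A|·|B|=12

Derivation:
|A|·|B| = 2·6 = 12;  |P| = 11
  → cardinalities differ; no bijection possible.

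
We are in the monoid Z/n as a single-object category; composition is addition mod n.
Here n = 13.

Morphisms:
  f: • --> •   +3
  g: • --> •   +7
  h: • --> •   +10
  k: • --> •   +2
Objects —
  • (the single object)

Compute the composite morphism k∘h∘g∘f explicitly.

Answer: +9

Trace:
  0 +3≡3 +7≡10 +10≡7 +2≡9  (mod 13)
result: +9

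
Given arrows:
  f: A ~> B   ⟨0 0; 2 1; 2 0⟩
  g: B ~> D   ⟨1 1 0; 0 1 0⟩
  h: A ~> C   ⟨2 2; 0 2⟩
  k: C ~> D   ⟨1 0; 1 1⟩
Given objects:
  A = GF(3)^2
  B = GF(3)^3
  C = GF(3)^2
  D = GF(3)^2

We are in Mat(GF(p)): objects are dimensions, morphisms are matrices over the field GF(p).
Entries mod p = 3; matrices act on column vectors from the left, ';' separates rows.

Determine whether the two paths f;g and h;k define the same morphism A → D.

Path 1 = f;g:
  e0=(1,0) f~>(0,2,2) g~>(2,2)
  e1=(0,1) f~>(0,1,0) g~>(1,1)
  composite₁ = ⟨2 1; 2 1⟩
Path 2 = h;k:
  e0=(1,0) h~>(2,0) k~>(2,2)
  e1=(0,1) h~>(2,2) k~>(2,1)
  composite₂ = ⟨2 2; 2 1⟩
Equal? distinct morphisms ✗

Answer: DOES NOT COMMUTE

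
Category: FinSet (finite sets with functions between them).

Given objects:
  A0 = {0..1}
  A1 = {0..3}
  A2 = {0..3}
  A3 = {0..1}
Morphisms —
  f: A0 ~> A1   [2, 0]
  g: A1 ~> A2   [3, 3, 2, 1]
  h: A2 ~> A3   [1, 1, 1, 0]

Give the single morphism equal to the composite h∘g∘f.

Answer: [1, 0]

Derivation:
  0 f~>2 g~>2 h~>1
  1 f~>0 g~>3 h~>0
result: [1, 0]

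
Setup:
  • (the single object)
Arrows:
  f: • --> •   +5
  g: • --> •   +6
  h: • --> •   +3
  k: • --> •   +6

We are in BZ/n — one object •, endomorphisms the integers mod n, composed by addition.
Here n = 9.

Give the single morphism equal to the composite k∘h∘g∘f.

  0 +5≡5 +6≡2 +3≡5 +6≡2  (mod 9)
⟦path⟧: +2

Answer: +2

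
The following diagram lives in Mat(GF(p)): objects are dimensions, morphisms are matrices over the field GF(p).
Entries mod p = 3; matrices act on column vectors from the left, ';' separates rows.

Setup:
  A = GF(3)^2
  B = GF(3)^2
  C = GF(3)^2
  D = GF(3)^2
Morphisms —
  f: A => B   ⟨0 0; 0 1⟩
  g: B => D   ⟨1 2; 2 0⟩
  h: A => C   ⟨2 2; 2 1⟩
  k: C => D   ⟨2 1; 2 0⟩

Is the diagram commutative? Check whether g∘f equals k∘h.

Answer: DOES NOT COMMUTE

Derivation:
Along f;g (path 1):
  e0=[1,0] f=>[0,0] g=>[0,0]
  e1=[0,1] f=>[0,1] g=>[2,0]
  ⟦path⟧₁ = ⟨0 2; 0 0⟩
Along h;k (path 2):
  e0=[1,0] h=>[2,2] k=>[0,1]
  e1=[0,1] h=>[2,1] k=>[2,1]
  ⟦path⟧₂ = ⟨0 2; 1 1⟩
Equal? differ; not commutative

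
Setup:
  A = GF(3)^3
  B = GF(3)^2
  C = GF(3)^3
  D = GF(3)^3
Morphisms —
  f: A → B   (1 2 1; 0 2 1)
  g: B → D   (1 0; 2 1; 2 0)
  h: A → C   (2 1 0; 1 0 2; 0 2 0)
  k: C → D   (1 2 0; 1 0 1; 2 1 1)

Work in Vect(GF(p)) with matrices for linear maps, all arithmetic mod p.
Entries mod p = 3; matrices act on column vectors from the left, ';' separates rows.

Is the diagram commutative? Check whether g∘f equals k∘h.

Along f;g (path 1):
  e0=(1,0,0) f→(1,0) g→(1,2,2)
  e1=(0,1,0) f→(2,2) g→(2,0,1)
  e2=(0,0,1) f→(1,1) g→(1,0,2)
  result₁ = (1 2 1; 2 0 0; 2 1 2)
Along h;k (path 2):
  e0=(1,0,0) h→(2,1,0) k→(1,2,2)
  e1=(0,1,0) h→(1,0,2) k→(1,0,1)
  e2=(0,0,1) h→(0,2,0) k→(1,0,2)
  result₂ = (1 1 1; 2 0 0; 2 1 2)
Equal? differ; not commutative

Answer: DOES NOT COMMUTE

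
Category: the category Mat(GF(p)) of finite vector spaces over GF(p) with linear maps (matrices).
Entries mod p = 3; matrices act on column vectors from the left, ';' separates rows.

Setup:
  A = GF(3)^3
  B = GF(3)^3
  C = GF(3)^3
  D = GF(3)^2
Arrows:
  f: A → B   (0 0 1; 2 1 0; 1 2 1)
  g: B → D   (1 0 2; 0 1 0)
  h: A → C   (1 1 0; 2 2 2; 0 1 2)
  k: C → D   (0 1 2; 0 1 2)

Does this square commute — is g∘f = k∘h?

Path 1 = f;g:
  e0=⟨1,0,0⟩ f→⟨0,2,1⟩ g→⟨2,2⟩
  e1=⟨0,1,0⟩ f→⟨0,1,2⟩ g→⟨1,1⟩
  e2=⟨0,0,1⟩ f→⟨1,0,1⟩ g→⟨0,0⟩
  composite₁ = (2 1 0; 2 1 0)
Path 2 = h;k:
  e0=⟨1,0,0⟩ h→⟨1,2,0⟩ k→⟨2,2⟩
  e1=⟨0,1,0⟩ h→⟨1,2,1⟩ k→⟨1,1⟩
  e2=⟨0,0,1⟩ h→⟨0,2,2⟩ k→⟨0,0⟩
  composite₂ = (2 1 0; 2 1 0)
Equal? equal; square commutes

Answer: COMMUTES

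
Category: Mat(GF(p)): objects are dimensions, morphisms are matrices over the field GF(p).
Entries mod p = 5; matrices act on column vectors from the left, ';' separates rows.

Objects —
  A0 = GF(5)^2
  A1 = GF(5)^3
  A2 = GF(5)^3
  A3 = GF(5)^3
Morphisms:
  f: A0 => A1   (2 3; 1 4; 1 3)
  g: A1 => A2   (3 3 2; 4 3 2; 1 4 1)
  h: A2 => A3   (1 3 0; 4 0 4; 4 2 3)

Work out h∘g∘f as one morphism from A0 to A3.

  e0=(1,0) f=>(2,1,1) g=>(1,3,2) h=>(0,2,1)
  e1=(0,1) f=>(3,4,3) g=>(2,0,2) h=>(2,1,4)
composite: (0 2; 2 1; 1 4)

Answer: (0 2; 2 1; 1 4)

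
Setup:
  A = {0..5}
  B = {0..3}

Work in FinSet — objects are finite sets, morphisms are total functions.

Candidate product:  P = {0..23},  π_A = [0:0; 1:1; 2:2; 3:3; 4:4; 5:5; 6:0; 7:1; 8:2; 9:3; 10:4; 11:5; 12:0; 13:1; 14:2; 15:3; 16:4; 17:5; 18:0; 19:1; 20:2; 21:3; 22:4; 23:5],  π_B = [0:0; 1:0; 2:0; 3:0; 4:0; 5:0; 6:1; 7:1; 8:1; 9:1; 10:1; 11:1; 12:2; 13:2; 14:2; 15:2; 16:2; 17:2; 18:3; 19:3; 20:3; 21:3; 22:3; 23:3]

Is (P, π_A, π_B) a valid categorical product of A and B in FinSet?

|A|·|B| = 6·4 = 24;  |P| = 24
Check the pairing map k ↦ (π_A(k), π_B(k)):
  0 : (0,0)
  1 : (1,0)
  2 : (2,0)
  3 : (3,0)
  4 : (4,0)
  5 : (5,0)
  6 : (0,1)
  7 : (1,1)
  8 : (2,1)
  9 : (3,1)
  10 : (4,1)
  11 : (5,1)
  12 : (0,2)
  13 : (1,2)
  14 : (2,2)
  15 : (3,2)
  16 : (4,2)
  17 : (5,2)
  18 : (0,3)
  19 : (1,3)
  20 : (2,3)
  21 : (3,3)
  22 : (4,3)
  23 : (5,3)
distinct pairs in image: 24 / 24 needed
  → bijection onto A×B; projections well-typed.

Answer: VALID PRODUCT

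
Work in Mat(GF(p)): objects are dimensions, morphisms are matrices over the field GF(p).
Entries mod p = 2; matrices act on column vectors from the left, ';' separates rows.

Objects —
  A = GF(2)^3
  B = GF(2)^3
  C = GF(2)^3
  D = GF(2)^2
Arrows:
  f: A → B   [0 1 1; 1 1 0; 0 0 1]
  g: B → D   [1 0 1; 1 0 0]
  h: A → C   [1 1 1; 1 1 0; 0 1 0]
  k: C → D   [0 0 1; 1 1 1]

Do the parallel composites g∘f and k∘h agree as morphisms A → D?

Path 1 = f;g:
  e0=[1,0,0] f→[0,1,0] g→[0,0]
  e1=[0,1,0] f→[1,1,0] g→[1,1]
  e2=[0,0,1] f→[1,0,1] g→[0,1]
  ⟦path⟧₁ = [0 1 0; 0 1 1]
Path 2 = h;k:
  e0=[1,0,0] h→[1,1,0] k→[0,0]
  e1=[0,1,0] h→[1,1,1] k→[1,1]
  e2=[0,0,1] h→[1,0,0] k→[0,1]
  ⟦path⟧₂ = [0 1 0; 0 1 1]
Equal? YES — commutes

Answer: COMMUTES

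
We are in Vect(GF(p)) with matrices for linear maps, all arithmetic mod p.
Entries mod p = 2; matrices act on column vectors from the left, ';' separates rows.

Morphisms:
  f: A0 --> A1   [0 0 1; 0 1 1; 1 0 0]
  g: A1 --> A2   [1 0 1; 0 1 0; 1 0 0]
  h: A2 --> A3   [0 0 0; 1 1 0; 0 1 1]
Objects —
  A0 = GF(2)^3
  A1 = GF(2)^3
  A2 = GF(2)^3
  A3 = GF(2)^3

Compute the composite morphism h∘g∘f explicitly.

Answer: [0 0 0; 1 1 0; 0 1 0]

Work:
  e0=(1,0,0) f-->(0,0,1) g-->(1,0,0) h-->(0,1,0)
  e1=(0,1,0) f-->(0,1,0) g-->(0,1,0) h-->(0,1,1)
  e2=(0,0,1) f-->(1,1,0) g-->(1,1,1) h-->(0,0,0)
composite: [0 0 0; 1 1 0; 0 1 0]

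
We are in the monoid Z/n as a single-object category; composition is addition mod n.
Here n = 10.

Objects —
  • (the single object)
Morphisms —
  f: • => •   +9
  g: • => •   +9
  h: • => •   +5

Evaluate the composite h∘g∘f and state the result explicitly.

Answer: +3

Work:
  0 +9≡9 +9≡8 +5≡3  (mod 10)
composite: +3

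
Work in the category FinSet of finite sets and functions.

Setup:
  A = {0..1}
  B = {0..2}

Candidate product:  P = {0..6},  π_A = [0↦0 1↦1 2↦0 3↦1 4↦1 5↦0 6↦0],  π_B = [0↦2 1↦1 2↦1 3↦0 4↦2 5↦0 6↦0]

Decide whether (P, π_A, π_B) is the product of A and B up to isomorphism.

Answer: NOT A VALID PRODUCT — |P|=7 ≠ |A|·|B|=6

Work:
|A|·|B| = 2·3 = 6;  |P| = 7
  → cardinalities differ; no bijection possible.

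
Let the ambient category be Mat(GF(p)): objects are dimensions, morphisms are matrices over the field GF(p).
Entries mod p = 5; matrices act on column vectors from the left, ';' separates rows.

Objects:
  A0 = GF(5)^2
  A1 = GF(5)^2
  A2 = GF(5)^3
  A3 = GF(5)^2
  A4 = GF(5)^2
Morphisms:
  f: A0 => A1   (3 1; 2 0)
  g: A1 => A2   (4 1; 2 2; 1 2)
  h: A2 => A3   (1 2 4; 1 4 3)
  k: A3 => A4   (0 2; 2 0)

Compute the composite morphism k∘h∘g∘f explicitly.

  e0=⟨1,0⟩ f=>⟨3,2⟩ g=>⟨4,0,2⟩ h=>⟨2,0⟩ k=>⟨0,4⟩
  e1=⟨0,1⟩ f=>⟨1,0⟩ g=>⟨4,2,1⟩ h=>⟨2,0⟩ k=>⟨0,4⟩
composite: (0 0; 4 4)

Answer: (0 0; 4 4)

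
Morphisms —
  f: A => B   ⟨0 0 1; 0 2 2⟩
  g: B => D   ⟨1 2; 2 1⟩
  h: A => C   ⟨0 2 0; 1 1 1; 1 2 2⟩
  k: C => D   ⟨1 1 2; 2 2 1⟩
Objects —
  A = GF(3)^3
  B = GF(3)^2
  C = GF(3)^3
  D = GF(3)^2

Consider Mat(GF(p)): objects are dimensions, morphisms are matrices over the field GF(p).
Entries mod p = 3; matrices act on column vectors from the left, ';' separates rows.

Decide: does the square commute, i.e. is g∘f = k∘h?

Path 1 = f;g:
  e0=[1,0,0] f=>[0,0] g=>[0,0]
  e1=[0,1,0] f=>[0,2] g=>[1,2]
  e2=[0,0,1] f=>[1,2] g=>[2,1]
  ⟦path⟧₁ = ⟨0 1 2; 0 2 1⟩
Path 2 = h;k:
  e0=[1,0,0] h=>[0,1,1] k=>[0,0]
  e1=[0,1,0] h=>[2,1,2] k=>[1,2]
  e2=[0,0,1] h=>[0,1,2] k=>[2,1]
  ⟦path⟧₂ = ⟨0 1 2; 0 2 1⟩
Equal? equal; square commutes

Answer: COMMUTES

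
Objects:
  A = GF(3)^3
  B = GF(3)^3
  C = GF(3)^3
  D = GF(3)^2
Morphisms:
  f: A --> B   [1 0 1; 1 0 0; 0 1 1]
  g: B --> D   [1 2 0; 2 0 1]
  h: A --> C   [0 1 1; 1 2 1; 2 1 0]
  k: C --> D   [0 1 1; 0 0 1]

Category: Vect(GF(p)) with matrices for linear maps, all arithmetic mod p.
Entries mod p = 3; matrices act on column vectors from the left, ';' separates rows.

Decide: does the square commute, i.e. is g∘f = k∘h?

Answer: COMMUTES

Trace:
1) trace f;g:
  e0=[1,0,0] f-->[1,1,0] g-->[0,2]
  e1=[0,1,0] f-->[0,0,1] g-->[0,1]
  e2=[0,0,1] f-->[1,0,1] g-->[1,0]
  ⟦path⟧₁ = [0 0 1; 2 1 0]
2) trace h;k:
  e0=[1,0,0] h-->[0,1,2] k-->[0,2]
  e1=[0,1,0] h-->[1,2,1] k-->[0,1]
  e2=[0,0,1] h-->[1,1,0] k-->[1,0]
  ⟦path⟧₂ = [0 0 1; 2 1 0]
Equal? same morphism ✓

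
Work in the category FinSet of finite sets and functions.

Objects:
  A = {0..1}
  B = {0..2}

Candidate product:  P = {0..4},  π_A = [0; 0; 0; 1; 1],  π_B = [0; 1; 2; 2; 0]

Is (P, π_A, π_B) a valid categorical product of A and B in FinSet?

|A|·|B| = 2·3 = 6;  |P| = 5
  → cardinalities differ; no bijection possible.

Answer: NOT A VALID PRODUCT — |P|=5 ≠ |A|·|B|=6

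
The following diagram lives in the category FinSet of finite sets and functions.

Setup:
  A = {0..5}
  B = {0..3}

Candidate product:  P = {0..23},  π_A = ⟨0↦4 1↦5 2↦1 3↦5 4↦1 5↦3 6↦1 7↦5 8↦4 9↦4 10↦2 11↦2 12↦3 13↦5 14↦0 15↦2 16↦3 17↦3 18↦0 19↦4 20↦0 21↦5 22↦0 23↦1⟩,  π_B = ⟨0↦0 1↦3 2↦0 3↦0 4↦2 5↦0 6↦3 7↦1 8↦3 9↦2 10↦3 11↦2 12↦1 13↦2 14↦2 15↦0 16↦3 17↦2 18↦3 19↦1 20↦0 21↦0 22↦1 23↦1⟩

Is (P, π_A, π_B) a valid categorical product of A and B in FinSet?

|A|·|B| = 6·4 = 24;  |P| = 24
Check the pairing map k ↦ (π_A(k), π_B(k)):
  0 ↦ (4,0)
  1 ↦ (5,3)
  2 ↦ (1,0)
  3 ↦ (5,0)
  4 ↦ (1,2)
  5 ↦ (3,0)
  6 ↦ (1,3)
  7 ↦ (5,1)
  8 ↦ (4,3)
  9 ↦ (4,2)
  10 ↦ (2,3)
  11 ↦ (2,2)
  12 ↦ (3,1)
  13 ↦ (5,2)
  14 ↦ (0,2)
  15 ↦ (2,0)
  16 ↦ (3,3)
  17 ↦ (3,2)
  18 ↦ (0,3)
  19 ↦ (4,1)
  20 ↦ (0,0)
  21 ↦ (5,0)  ✗ repeats pair of k=3
  22 ↦ (0,1)
  23 ↦ (1,1)
distinct pairs in image: 23 / 24 needed
  → (5,0) hit at k=3 and k=21

Answer: NOT A VALID PRODUCT — duplicate pair at indices 3,21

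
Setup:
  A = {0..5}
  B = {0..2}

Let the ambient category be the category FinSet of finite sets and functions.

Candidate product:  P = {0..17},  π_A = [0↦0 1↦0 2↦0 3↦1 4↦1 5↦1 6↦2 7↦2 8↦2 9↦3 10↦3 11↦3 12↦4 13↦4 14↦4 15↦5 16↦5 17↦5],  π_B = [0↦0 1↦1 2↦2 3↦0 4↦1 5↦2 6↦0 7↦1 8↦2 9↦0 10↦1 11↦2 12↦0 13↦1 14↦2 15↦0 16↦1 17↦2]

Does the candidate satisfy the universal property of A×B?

Answer: VALID PRODUCT

Derivation:
|A|·|B| = 6·3 = 18;  |P| = 18
Check the pairing map k ↦ (π_A(k), π_B(k)):
  0 ↦ (0,0)
  1 ↦ (0,1)
  2 ↦ (0,2)
  3 ↦ (1,0)
  4 ↦ (1,1)
  5 ↦ (1,2)
  6 ↦ (2,0)
  7 ↦ (2,1)
  8 ↦ (2,2)
  9 ↦ (3,0)
  10 ↦ (3,1)
  11 ↦ (3,2)
  12 ↦ (4,0)
  13 ↦ (4,1)
  14 ↦ (4,2)
  15 ↦ (5,0)
  16 ↦ (5,1)
  17 ↦ (5,2)
distinct pairs in image: 18 / 18 needed
  → bijection onto A×B; projections well-typed.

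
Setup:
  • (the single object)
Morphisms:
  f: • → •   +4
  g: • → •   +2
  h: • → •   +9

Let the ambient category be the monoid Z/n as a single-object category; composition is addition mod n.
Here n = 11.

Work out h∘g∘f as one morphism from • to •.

  0 +4≡4 +2≡6 +9≡4  (mod 11)
⟦path⟧: +4

Answer: +4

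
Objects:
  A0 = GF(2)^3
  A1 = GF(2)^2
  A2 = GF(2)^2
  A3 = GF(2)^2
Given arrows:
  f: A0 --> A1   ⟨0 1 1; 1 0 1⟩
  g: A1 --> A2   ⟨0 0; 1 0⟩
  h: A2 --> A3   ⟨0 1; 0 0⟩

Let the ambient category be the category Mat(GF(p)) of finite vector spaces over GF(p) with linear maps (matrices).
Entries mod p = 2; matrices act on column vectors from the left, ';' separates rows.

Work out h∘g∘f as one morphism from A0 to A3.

  e0=[1,0,0] f-->[0,1] g-->[0,0] h-->[0,0]
  e1=[0,1,0] f-->[1,0] g-->[0,1] h-->[1,0]
  e2=[0,0,1] f-->[1,1] g-->[0,1] h-->[1,0]
result: ⟨0 1 1; 0 0 0⟩

Answer: ⟨0 1 1; 0 0 0⟩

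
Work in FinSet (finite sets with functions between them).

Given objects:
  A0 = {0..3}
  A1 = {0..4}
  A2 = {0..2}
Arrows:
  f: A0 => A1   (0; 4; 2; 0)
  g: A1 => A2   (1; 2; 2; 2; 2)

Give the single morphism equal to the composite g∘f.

  0 f=>0 g=>1
  1 f=>4 g=>2
  2 f=>2 g=>2
  3 f=>0 g=>1
result: (1; 2; 2; 1)

Answer: (1; 2; 2; 1)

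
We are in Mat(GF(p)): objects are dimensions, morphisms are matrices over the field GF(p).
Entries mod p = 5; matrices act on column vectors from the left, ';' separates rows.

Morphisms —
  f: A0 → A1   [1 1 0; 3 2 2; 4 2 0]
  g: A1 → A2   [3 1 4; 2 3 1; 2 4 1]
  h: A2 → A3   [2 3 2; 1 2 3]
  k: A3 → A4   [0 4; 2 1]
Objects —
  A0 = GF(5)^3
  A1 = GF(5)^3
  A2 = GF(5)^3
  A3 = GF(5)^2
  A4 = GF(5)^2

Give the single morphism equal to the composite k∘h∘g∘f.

  e0=⟨1,0,0⟩ f→⟨1,3,4⟩ g→⟨2,0,3⟩ h→⟨0,1⟩ k→⟨4,1⟩
  e1=⟨0,1,0⟩ f→⟨1,2,2⟩ g→⟨3,0,2⟩ h→⟨0,4⟩ k→⟨1,4⟩
  e2=⟨0,0,1⟩ f→⟨0,2,0⟩ g→⟨2,1,3⟩ h→⟨3,3⟩ k→⟨2,4⟩
⟦path⟧: [4 1 2; 1 4 4]

Answer: [4 1 2; 1 4 4]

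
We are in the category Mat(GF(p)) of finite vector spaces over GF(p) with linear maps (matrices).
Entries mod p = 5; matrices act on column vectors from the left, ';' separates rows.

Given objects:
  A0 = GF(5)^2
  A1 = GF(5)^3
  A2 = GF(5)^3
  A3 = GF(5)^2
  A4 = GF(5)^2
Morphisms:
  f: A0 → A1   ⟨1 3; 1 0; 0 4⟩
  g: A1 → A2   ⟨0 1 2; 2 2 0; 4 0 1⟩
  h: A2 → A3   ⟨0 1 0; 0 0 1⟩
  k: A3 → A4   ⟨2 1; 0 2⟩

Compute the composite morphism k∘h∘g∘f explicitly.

  e0=[1,0] f→[1,1,0] g→[1,4,4] h→[4,4] k→[2,3]
  e1=[0,1] f→[3,0,4] g→[3,1,1] h→[1,1] k→[3,2]
result: ⟨2 3; 3 2⟩

Answer: ⟨2 3; 3 2⟩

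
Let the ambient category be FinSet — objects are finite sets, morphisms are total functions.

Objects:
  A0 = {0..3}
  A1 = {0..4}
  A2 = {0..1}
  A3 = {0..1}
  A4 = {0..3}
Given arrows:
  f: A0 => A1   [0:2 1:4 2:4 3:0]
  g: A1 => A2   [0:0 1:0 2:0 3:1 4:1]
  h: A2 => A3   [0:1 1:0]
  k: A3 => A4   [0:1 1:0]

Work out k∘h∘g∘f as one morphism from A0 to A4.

  0 f=>2 g=>0 h=>1 k=>0
  1 f=>4 g=>1 h=>0 k=>1
  2 f=>4 g=>1 h=>0 k=>1
  3 f=>0 g=>0 h=>1 k=>0
result: [0:0 1:1 2:1 3:0]

Answer: [0:0 1:1 2:1 3:0]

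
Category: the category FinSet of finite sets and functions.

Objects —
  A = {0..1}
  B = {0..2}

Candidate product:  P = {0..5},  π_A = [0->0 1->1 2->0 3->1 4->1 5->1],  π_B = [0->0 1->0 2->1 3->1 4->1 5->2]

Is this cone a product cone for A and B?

Answer: NOT A VALID PRODUCT — duplicate pair at indices 3,4

Derivation:
|A|·|B| = 2·3 = 6;  |P| = 6
Check the pairing map k ↦ (π_A(k), π_B(k)):
  0 -> (0,0)
  1 -> (1,0)
  2 -> (0,1)
  3 -> (1,1)
  4 -> (1,1)  ✗ repeats pair of k=3
  5 -> (1,2)
distinct pairs in image: 5 / 6 needed
  → (1,1) hit at k=3 and k=4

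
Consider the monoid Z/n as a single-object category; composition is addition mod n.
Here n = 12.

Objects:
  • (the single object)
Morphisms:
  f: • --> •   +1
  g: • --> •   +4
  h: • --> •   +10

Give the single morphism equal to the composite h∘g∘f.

Answer: +3

Trace:
  0 +1≡1 +4≡5 +10≡3  (mod 12)
⟦path⟧: +3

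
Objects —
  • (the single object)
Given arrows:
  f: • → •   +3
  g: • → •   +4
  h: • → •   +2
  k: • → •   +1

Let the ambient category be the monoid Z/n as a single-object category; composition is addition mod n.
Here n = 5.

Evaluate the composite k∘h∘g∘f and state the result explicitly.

  0 +3≡3 +4≡2 +2≡4 +1≡0  (mod 5)
⟦path⟧: +0

Answer: +0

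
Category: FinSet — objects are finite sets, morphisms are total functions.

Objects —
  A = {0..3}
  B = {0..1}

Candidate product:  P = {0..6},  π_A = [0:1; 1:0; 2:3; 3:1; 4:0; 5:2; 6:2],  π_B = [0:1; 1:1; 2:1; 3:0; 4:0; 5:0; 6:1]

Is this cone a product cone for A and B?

Answer: NOT A VALID PRODUCT — |P|=7 ≠ |A|·|B|=8

Trace:
|A|·|B| = 4·2 = 8;  |P| = 7
  → cardinalities differ; no bijection possible.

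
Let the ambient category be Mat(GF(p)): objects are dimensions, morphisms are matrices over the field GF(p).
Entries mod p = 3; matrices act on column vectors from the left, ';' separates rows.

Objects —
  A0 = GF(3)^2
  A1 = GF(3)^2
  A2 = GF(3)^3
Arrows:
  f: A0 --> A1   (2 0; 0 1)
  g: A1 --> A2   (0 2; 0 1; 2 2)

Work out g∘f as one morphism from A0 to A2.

Answer: (0 2; 0 1; 1 2)

Derivation:
  e0=(1,0) f-->(2,0) g-->(0,0,1)
  e1=(0,1) f-->(0,1) g-->(2,1,2)
⟦path⟧: (0 2; 0 1; 1 2)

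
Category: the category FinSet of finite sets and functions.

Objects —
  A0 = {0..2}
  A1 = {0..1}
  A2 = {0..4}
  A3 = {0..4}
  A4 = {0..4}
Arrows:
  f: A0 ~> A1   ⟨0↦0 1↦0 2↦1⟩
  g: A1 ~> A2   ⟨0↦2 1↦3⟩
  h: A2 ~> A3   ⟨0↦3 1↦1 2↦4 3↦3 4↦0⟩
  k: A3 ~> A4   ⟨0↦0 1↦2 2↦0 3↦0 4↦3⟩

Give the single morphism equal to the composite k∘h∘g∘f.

  0 f~>0 g~>2 h~>4 k~>3
  1 f~>0 g~>2 h~>4 k~>3
  2 f~>1 g~>3 h~>3 k~>0
composite: ⟨0↦3 1↦3 2↦0⟩

Answer: ⟨0↦3 1↦3 2↦0⟩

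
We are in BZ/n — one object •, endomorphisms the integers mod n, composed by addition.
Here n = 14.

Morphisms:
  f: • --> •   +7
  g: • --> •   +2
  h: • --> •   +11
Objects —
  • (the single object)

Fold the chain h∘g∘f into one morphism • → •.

  0 +7≡7 +2≡9 +11≡6  (mod 14)
result: +6

Answer: +6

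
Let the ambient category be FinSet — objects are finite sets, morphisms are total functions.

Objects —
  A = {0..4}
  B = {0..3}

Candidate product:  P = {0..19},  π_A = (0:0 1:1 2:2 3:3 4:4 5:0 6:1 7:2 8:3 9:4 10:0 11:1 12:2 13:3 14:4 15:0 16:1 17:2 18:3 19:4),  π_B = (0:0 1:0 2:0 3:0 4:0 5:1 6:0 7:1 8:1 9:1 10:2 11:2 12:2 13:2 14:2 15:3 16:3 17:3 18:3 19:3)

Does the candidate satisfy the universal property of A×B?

Answer: NOT A VALID PRODUCT — duplicate pair at indices 1,6

Trace:
|A|·|B| = 5·4 = 20;  |P| = 20
Check the pairing map k ↦ (π_A(k), π_B(k)):
  0 : (0,0)
  1 : (1,0)
  2 : (2,0)
  3 : (3,0)
  4 : (4,0)
  5 : (0,1)
  6 : (1,0)  ✗ repeats pair of k=1
  7 : (2,1)
  8 : (3,1)
  9 : (4,1)
  10 : (0,2)
  11 : (1,2)
  12 : (2,2)
  13 : (3,2)
  14 : (4,2)
  15 : (0,3)
  16 : (1,3)
  17 : (2,3)
  18 : (3,3)
  19 : (4,3)
distinct pairs in image: 19 / 20 needed
  → (1,0) hit at k=1 and k=6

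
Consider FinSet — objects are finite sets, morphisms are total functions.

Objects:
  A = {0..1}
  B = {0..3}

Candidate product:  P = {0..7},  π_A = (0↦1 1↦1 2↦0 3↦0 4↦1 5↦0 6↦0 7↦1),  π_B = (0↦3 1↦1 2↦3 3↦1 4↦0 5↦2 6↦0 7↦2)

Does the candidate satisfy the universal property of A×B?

Answer: VALID PRODUCT

Trace:
|A|·|B| = 2·4 = 8;  |P| = 8
Check the pairing map k ↦ (π_A(k), π_B(k)):
  0 ↦ (1,3)
  1 ↦ (1,1)
  2 ↦ (0,3)
  3 ↦ (0,1)
  4 ↦ (1,0)
  5 ↦ (0,2)
  6 ↦ (0,0)
  7 ↦ (1,2)
distinct pairs in image: 8 / 8 needed
  → bijection onto A×B; projections well-typed.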